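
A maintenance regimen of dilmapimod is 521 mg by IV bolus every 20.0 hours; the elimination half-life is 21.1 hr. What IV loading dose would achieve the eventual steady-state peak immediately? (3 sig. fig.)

1080 mg

k = ln 2 / 21.1 = 0.03285 hr⁻¹
Accumulation ratio R = 1 / (1 − e^(−kτ)) = 1 / (1 − e^(−0.03285×20.0)) = 1 / (1 − 0.5184) = 2.076
Loading dose = maintenance dose × R = 521 × 2.076 ≈ 1080 mg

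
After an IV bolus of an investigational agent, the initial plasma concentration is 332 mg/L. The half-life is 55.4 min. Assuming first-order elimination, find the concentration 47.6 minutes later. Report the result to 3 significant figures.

183 mg/L

k = ln 2 / 55.4 = 0.01251 min⁻¹
C(t) = C₀ e^(−kt) = 332 × e^(−0.01251 × 47.6) = 332 × e^(−0.5956) = 332 × 0.5513 ≈ 183 mg/L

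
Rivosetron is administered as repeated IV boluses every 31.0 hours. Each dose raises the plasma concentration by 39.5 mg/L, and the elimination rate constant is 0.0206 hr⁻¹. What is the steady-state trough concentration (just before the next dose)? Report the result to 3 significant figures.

44.2 mg/L

Fraction remaining after one interval: e^(−kτ) = e^(−0.02060 × 31.0) = 0.5280
R = 1 / (1 − 0.5280) = 2.119
Css,max = 39.5 × 2.119 = 83.69 mg/L
Css,min = Css,max × e^(−kτ) = 83.69 × 0.5280 ≈ 44.2 mg/L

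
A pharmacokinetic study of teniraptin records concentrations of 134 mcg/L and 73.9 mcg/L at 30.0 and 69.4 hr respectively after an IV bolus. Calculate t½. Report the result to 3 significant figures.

45.9 hours

k = ln(C₁/C₂) / (t₂ − t₁) = ln(134/73.9) / (69.4 − 30.0)
  = 0.5951 / 39.40 = 0.01510 hr⁻¹
t½ = ln 2 / k = ln 2 / 0.01510 ≈ 45.9 hours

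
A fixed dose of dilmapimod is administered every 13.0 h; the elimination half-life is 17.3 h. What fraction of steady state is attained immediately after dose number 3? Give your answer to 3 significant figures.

0.790

k = ln 2 / 17.3 = 0.04007 h⁻¹
f_n = 1 − e^(−nkτ) = 1 − e^(−3 × 0.04007 × 13.0) = 1 − e^(−1.563) = 1 − 0.2096 ≈ 0.790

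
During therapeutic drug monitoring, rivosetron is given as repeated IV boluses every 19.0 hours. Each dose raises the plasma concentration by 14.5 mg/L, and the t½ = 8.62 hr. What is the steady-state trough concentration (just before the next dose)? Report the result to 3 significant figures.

4.02 mg/L

k = ln 2 / 8.62 = 0.08041 hr⁻¹
Fraction remaining after one interval: e^(−kτ) = e^(−0.08041 × 19.0) = 0.2170
R = 1 / (1 − 0.2170) = 1.277
Css,max = 14.5 × 1.277 = 18.52 mg/L
Css,min = Css,max × e^(−kτ) = 18.52 × 0.2170 ≈ 4.02 mg/L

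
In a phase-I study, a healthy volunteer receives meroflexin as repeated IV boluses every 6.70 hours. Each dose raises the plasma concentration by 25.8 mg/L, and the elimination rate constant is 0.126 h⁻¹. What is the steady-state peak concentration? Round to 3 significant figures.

Fraction remaining after one interval: e^(−kτ) = e^(−0.1260 × 6.70) = 0.4299
R = 1 / (1 − 0.4299) = 1.754
Css,max = 25.8 × 1.754 ≈ 45.3 mg/L

45.3 mg/L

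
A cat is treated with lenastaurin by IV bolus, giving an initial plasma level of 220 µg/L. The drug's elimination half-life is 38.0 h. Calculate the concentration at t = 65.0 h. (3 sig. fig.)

67.2 µg/L

k = ln 2 / 38.0 = 0.01824 h⁻¹
C(t) = C₀ e^(−kt) = 220 × e^(−0.01824 × 65.0) = 220 × e^(−1.186) = 220 × 0.3055 ≈ 67.2 µg/L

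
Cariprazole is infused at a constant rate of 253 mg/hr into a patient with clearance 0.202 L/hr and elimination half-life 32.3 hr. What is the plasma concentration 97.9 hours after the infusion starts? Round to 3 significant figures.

1100 mg/L

Css = rate / CL = 253 / 0.202 = 1252 mg/L
k = ln 2 / 32.3 = 0.02146 hr⁻¹
C(t) = Css (1 − e^(−kt)) = 1252 × (1 − e^(−2.101)) = 1252 × 0.8777 ≈ 1100 mg/L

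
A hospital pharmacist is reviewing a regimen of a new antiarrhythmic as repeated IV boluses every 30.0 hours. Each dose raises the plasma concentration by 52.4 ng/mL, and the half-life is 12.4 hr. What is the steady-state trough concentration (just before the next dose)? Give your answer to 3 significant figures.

12.0 ng/mL

k = ln 2 / 12.4 = 0.05590 hr⁻¹
Fraction remaining after one interval: e^(−kτ) = e^(−0.05590 × 30.0) = 0.1869
R = 1 / (1 − 0.1869) = 1.230
Css,max = 52.4 × 1.230 = 64.45 ng/mL
Css,min = Css,max × e^(−kτ) = 64.45 × 0.1869 ≈ 12.0 ng/mL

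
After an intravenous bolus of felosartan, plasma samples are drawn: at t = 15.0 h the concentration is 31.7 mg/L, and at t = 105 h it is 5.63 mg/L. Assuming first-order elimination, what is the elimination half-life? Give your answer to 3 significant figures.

36.1 hours

k = ln(C₁/C₂) / (t₂ − t₁) = ln(31.7/5.63) / (105 − 15.0)
  = 1.728 / 90.00 = 0.01920 h⁻¹
t½ = ln 2 / k = ln 2 / 0.01920 ≈ 36.1 hours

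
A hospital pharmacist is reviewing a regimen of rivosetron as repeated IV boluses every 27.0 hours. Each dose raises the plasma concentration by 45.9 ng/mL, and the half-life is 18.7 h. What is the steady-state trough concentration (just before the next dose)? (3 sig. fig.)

k = ln 2 / 18.7 = 0.03707 h⁻¹
Fraction remaining after one interval: e^(−kτ) = e^(−0.03707 × 27.0) = 0.3676
R = 1 / (1 − 0.3676) = 1.581
Css,max = 45.9 × 1.581 = 72.58 ng/mL
Css,min = Css,max × e^(−kτ) = 72.58 × 0.3676 ≈ 26.7 ng/mL

26.7 ng/mL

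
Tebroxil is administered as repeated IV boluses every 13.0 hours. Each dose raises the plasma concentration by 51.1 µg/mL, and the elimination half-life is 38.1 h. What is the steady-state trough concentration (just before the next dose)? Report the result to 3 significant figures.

k = ln 2 / 38.1 = 0.01819 h⁻¹
Fraction remaining after one interval: e^(−kτ) = e^(−0.01819 × 13.0) = 0.7894
R = 1 / (1 − 0.7894) = 4.748
Css,max = 51.1 × 4.748 = 242.6 µg/mL
Css,min = Css,max × e^(−kτ) = 242.6 × 0.7894 ≈ 192 µg/mL

192 µg/mL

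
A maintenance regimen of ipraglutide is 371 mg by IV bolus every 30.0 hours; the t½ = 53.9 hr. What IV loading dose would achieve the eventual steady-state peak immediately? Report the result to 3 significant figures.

k = ln 2 / 53.9 = 0.01286 hr⁻¹
Accumulation ratio R = 1 / (1 − e^(−kτ)) = 1 / (1 − e^(−0.01286×30.0)) = 1 / (1 − 0.6799) = 3.124
Loading dose = maintenance dose × R = 371 × 3.124 ≈ 1160 mg

1160 mg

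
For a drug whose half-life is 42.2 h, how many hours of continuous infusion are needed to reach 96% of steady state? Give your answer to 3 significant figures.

196 hours

k = ln 2 / 42.2 = 0.01643 h⁻¹
f = 1 − e^(−kt)  ⇒  t = −ln(1 − f) / k
t = −ln(1 − 0.96) / 0.01643 = 3.219 / 0.01643 ≈ 196 hours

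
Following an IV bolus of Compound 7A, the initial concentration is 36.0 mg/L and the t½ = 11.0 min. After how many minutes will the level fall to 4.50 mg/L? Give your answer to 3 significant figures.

k = ln 2 / 11.0 = 0.06301 min⁻¹
C(t) = C₀ e^(−kt)  ⇒  t = ln(C₀/C) / k
t = ln(36.0/4.50) / 0.06301 = 2.079 / 0.06301 ≈ 33.0 minutes

33.0 minutes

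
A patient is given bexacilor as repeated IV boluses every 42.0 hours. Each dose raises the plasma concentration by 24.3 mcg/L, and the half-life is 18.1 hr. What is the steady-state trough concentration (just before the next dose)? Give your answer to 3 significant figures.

k = ln 2 / 18.1 = 0.03830 hr⁻¹
Fraction remaining after one interval: e^(−kτ) = e^(−0.03830 × 42.0) = 0.2002
R = 1 / (1 − 0.2002) = 1.250
Css,max = 24.3 × 1.250 = 30.38 mcg/L
Css,min = Css,max × e^(−kτ) = 30.38 × 0.2002 ≈ 6.08 mcg/L

6.08 mcg/L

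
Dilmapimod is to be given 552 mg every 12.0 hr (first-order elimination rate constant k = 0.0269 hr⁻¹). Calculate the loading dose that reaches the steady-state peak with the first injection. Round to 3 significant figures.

Accumulation ratio R = 1 / (1 − e^(−kτ)) = 1 / (1 − e^(−0.02690×12.0)) = 1 / (1 − 0.7241) = 3.625
Loading dose = maintenance dose × R = 552 × 3.625 ≈ 2000 mg

2000 mg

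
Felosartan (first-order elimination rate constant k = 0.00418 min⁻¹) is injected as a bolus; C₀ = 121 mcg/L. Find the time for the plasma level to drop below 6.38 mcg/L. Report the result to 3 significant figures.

C(t) = C₀ e^(−kt)  ⇒  t = ln(C₀/C) / k
t = ln(121/6.38) / 0.004180 = 2.943 / 0.004180 ≈ 704 minutes

704 minutes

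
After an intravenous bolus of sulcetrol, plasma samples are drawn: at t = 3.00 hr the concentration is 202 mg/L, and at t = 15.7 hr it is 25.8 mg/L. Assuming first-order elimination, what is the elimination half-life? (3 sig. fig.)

4.28 hours

k = ln(C₁/C₂) / (t₂ − t₁) = ln(202/25.8) / (15.7 − 3.00)
  = 2.058 / 12.70 = 0.1620 hr⁻¹
t½ = ln 2 / k = ln 2 / 0.1620 ≈ 4.28 hours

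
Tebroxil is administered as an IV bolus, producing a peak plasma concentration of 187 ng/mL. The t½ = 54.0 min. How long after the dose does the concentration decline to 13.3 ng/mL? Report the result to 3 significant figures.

k = ln 2 / 54.0 = 0.01284 min⁻¹
C(t) = C₀ e^(−kt)  ⇒  t = ln(C₀/C) / k
t = ln(187/13.3) / 0.01284 = 2.643 / 0.01284 ≈ 206 minutes

206 minutes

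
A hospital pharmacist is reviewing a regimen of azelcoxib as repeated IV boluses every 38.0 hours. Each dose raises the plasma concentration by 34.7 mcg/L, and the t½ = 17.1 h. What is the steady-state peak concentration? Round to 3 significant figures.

44.2 mcg/L

k = ln 2 / 17.1 = 0.04053 h⁻¹
Fraction remaining after one interval: e^(−kτ) = e^(−0.04053 × 38.0) = 0.2143
R = 1 / (1 − 0.2143) = 1.273
Css,max = 34.7 × 1.273 ≈ 44.2 mcg/L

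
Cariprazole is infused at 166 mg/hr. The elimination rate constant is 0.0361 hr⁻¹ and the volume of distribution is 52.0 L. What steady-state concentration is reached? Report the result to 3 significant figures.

88.4 µg/mL

CL = k · V = 0.0361 × 52.0 = 1.877 L/hr
Css = rate / CL = 166 / 1.877 ≈ 88.4 µg/mL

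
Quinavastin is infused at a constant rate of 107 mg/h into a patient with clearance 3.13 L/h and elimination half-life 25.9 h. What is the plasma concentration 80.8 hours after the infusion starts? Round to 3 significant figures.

30.3 µg/mL

Css = rate / CL = 107 / 3.13 = 34.19 µg/mL
k = ln 2 / 25.9 = 0.02676 h⁻¹
C(t) = Css (1 − e^(−kt)) = 34.19 × (1 − e^(−2.162)) = 34.19 × 0.8850 ≈ 30.3 µg/mL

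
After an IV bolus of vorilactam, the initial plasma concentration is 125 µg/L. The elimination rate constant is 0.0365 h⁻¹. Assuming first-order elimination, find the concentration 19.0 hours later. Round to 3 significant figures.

C(t) = C₀ e^(−kt) = 125 × e^(−0.03650 × 19.0) = 125 × e^(−0.6935) = 125 × 0.4998 ≈ 62.5 µg/L

62.5 µg/L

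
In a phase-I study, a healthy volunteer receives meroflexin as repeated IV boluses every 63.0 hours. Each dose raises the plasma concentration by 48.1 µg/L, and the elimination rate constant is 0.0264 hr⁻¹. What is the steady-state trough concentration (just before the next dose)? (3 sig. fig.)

11.2 µg/L

Fraction remaining after one interval: e^(−kτ) = e^(−0.02640 × 63.0) = 0.1895
R = 1 / (1 − 0.1895) = 1.234
Css,max = 48.1 × 1.234 = 59.35 µg/L
Css,min = Css,max × e^(−kτ) = 59.35 × 0.1895 ≈ 11.2 µg/L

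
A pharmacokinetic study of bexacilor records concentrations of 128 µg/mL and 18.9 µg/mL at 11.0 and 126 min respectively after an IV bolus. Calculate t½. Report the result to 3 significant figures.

41.7 minutes

k = ln(C₁/C₂) / (t₂ − t₁) = ln(128/18.9) / (126 − 11.0)
  = 1.913 / 115.0 = 0.01663 min⁻¹
t½ = ln 2 / k = ln 2 / 0.01663 ≈ 41.7 minutes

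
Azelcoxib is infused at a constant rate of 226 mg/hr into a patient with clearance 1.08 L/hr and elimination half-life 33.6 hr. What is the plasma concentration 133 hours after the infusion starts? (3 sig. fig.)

Css = rate / CL = 226 / 1.08 = 209.3 mg/L
k = ln 2 / 33.6 = 0.02063 hr⁻¹
C(t) = Css (1 − e^(−kt)) = 209.3 × (1 − e^(−2.744)) = 209.3 × 0.9357 ≈ 196 mg/L

196 mg/L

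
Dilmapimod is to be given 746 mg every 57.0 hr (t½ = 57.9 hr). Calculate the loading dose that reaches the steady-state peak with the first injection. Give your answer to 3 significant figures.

k = ln 2 / 57.9 = 0.01197 hr⁻¹
Accumulation ratio R = 1 / (1 − e^(−kτ)) = 1 / (1 − e^(−0.01197×57.0)) = 1 / (1 − 0.5054) = 2.022
Loading dose = maintenance dose × R = 746 × 2.022 ≈ 1510 mg

1510 mg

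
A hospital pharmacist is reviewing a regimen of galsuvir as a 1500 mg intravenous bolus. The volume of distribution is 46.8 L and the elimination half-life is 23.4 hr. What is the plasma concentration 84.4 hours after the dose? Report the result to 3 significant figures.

2.63 mg/L

C₀ = dose / V = 1500 / 46.8 = 32.05 mg/L
k = ln 2 / 23.4 = 0.02962 hr⁻¹
C(t) = C₀ e^(−kt) = 32.05 × e^(−0.02962 × 84.4) = 32.05 × e^(−2.500) = 32.05 × 0.08208 ≈ 2.63 mg/L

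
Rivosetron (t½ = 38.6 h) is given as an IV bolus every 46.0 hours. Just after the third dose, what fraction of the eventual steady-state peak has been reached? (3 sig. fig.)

k = ln 2 / 38.6 = 0.01796 h⁻¹
f_n = 1 − e^(−nkτ) = 1 − e^(−3 × 0.01796 × 46.0) = 1 − e^(−2.478) = 1 − 0.08390 ≈ 0.916

0.916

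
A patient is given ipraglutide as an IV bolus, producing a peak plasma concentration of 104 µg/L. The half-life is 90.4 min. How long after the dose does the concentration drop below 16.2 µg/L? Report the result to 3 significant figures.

k = ln 2 / 90.4 = 0.007668 min⁻¹
C(t) = C₀ e^(−kt)  ⇒  t = ln(C₀/C) / k
t = ln(104/16.2) / 0.007668 = 1.859 / 0.007668 ≈ 242 minutes

242 minutes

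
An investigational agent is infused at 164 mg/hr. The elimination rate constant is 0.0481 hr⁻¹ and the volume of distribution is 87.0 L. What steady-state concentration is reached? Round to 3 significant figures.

39.2 mg/L

CL = k · V = 0.0481 × 87.0 = 4.185 L/hr
Css = rate / CL = 164 / 4.185 ≈ 39.2 mg/L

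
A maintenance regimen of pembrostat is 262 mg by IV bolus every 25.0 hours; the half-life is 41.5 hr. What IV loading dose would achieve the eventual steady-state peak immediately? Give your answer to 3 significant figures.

768 mg

k = ln 2 / 41.5 = 0.01670 hr⁻¹
Accumulation ratio R = 1 / (1 − e^(−kτ)) = 1 / (1 − e^(−0.01670×25.0)) = 1 / (1 − 0.6587) = 2.930
Loading dose = maintenance dose × R = 262 × 2.930 ≈ 768 mg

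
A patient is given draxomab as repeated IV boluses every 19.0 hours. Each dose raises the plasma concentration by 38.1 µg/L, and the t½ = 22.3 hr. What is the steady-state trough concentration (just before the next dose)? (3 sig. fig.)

47.3 µg/L

k = ln 2 / 22.3 = 0.03108 hr⁻¹
Fraction remaining after one interval: e^(−kτ) = e^(−0.03108 × 19.0) = 0.5540
R = 1 / (1 − 0.5540) = 2.242
Css,max = 38.1 × 2.242 = 85.43 µg/L
Css,min = Css,max × e^(−kτ) = 85.43 × 0.5540 ≈ 47.3 µg/L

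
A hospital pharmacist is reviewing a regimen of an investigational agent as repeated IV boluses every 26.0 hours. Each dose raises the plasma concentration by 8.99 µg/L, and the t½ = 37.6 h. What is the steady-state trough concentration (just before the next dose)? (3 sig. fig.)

14.6 µg/L

k = ln 2 / 37.6 = 0.01843 h⁻¹
Fraction remaining after one interval: e^(−kτ) = e^(−0.01843 × 26.0) = 0.6192
R = 1 / (1 − 0.6192) = 2.626
Css,max = 8.99 × 2.626 = 23.61 µg/L
Css,min = Css,max × e^(−kτ) = 23.61 × 0.6192 ≈ 14.6 µg/L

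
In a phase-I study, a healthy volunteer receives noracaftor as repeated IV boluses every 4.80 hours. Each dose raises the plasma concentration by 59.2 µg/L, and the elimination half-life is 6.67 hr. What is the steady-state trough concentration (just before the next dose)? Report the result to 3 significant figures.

k = ln 2 / 6.67 = 0.1039 hr⁻¹
Fraction remaining after one interval: e^(−kτ) = e^(−0.1039 × 4.80) = 0.6072
R = 1 / (1 − 0.6072) = 2.546
Css,max = 59.2 × 2.546 = 150.7 µg/L
Css,min = Css,max × e^(−kτ) = 150.7 × 0.6072 ≈ 91.5 µg/L

91.5 µg/L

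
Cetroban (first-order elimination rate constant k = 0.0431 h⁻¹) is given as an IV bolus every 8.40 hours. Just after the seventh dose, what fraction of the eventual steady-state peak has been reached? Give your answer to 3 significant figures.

f_n = 1 − e^(−nkτ) = 1 − e^(−7 × 0.04310 × 8.40) = 1 − e^(−2.534) = 1 − 0.07932 ≈ 0.921

0.921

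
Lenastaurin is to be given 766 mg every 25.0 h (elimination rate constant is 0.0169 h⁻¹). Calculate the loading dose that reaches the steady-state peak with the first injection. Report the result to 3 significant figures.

Accumulation ratio R = 1 / (1 − e^(−kτ)) = 1 / (1 − e^(−0.01690×25.0)) = 1 / (1 − 0.6554) = 2.902
Loading dose = maintenance dose × R = 766 × 2.902 ≈ 2220 mg

2220 mg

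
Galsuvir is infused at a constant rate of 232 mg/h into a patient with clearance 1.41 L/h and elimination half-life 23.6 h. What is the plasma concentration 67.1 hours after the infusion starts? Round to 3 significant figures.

142 µg/mL

Css = rate / CL = 232 / 1.41 = 164.5 µg/mL
k = ln 2 / 23.6 = 0.02937 h⁻¹
C(t) = Css (1 − e^(−kt)) = 164.5 × (1 − e^(−1.971)) = 164.5 × 0.8607 ≈ 142 µg/mL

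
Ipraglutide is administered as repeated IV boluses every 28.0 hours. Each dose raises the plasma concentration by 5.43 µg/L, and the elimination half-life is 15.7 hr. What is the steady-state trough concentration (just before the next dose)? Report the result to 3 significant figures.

2.22 µg/L

k = ln 2 / 15.7 = 0.04415 hr⁻¹
Fraction remaining after one interval: e^(−kτ) = e^(−0.04415 × 28.0) = 0.2905
R = 1 / (1 − 0.2905) = 1.409
Css,max = 5.43 × 1.409 = 7.653 µg/L
Css,min = Css,max × e^(−kτ) = 7.653 × 0.2905 ≈ 2.22 µg/L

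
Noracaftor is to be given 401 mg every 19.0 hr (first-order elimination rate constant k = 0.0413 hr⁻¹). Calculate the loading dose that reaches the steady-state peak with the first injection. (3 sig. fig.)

737 mg

Accumulation ratio R = 1 / (1 − e^(−kτ)) = 1 / (1 − e^(−0.04130×19.0)) = 1 / (1 − 0.4563) = 1.839
Loading dose = maintenance dose × R = 401 × 1.839 ≈ 737 mg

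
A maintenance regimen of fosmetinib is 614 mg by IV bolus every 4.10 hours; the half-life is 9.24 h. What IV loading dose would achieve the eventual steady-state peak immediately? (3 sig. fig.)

k = ln 2 / 9.24 = 0.07502 h⁻¹
Accumulation ratio R = 1 / (1 − e^(−kτ)) = 1 / (1 − e^(−0.07502×4.10)) = 1 / (1 − 0.7352) = 3.777
Loading dose = maintenance dose × R = 614 × 3.777 ≈ 2320 mg

2320 mg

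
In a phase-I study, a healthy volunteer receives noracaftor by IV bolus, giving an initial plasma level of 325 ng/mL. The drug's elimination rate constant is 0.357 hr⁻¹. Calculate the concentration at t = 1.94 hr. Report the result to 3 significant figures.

C(t) = C₀ e^(−kt) = 325 × e^(−0.3570 × 1.94) = 325 × e^(−0.6926) = 325 × 0.5003 ≈ 163 ng/mL

163 ng/mL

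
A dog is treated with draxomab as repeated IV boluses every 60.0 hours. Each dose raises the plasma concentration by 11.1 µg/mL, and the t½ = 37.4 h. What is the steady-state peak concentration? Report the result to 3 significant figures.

16.5 µg/mL

k = ln 2 / 37.4 = 0.01853 h⁻¹
Fraction remaining after one interval: e^(−kτ) = e^(−0.01853 × 60.0) = 0.3289
R = 1 / (1 − 0.3289) = 1.490
Css,max = 11.1 × 1.490 ≈ 16.5 µg/mL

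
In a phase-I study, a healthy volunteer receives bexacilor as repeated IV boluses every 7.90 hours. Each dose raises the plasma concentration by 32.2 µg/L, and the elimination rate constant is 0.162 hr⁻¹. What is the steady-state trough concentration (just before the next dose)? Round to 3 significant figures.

12.4 µg/L

Fraction remaining after one interval: e^(−kτ) = e^(−0.1620 × 7.90) = 0.2781
R = 1 / (1 − 0.2781) = 1.385
Css,max = 32.2 × 1.385 = 44.60 µg/L
Css,min = Css,max × e^(−kτ) = 44.60 × 0.2781 ≈ 12.4 µg/L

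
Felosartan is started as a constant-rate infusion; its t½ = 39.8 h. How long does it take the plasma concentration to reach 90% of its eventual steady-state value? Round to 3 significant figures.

132 hours

k = ln 2 / 39.8 = 0.01742 h⁻¹
f = 1 − e^(−kt)  ⇒  t = −ln(1 − f) / k
t = −ln(1 − 0.9) / 0.01742 = 2.303 / 0.01742 ≈ 132 hours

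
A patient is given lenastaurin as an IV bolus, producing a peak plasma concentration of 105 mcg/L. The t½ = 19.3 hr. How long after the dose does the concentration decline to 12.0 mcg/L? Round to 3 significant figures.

k = ln 2 / 19.3 = 0.03591 hr⁻¹
C(t) = C₀ e^(−kt)  ⇒  t = ln(C₀/C) / k
t = ln(105/12.0) / 0.03591 = 2.169 / 0.03591 ≈ 60.4 hours

60.4 hours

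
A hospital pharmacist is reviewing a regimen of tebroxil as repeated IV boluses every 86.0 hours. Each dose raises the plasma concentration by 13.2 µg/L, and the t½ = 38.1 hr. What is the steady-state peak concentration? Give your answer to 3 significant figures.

16.7 µg/L

k = ln 2 / 38.1 = 0.01819 hr⁻¹
Fraction remaining after one interval: e^(−kτ) = e^(−0.01819 × 86.0) = 0.2092
R = 1 / (1 − 0.2092) = 1.265
Css,max = 13.2 × 1.265 ≈ 16.7 µg/L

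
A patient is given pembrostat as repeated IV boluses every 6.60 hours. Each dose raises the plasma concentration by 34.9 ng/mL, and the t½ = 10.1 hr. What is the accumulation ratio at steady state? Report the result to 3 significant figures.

k = ln 2 / 10.1 = 0.06863 hr⁻¹
Fraction remaining after one interval: e^(−kτ) = e^(−0.06863 × 6.60) = 0.6358
R = 1 / (1 − 0.6358) = 1 / 0.3642 ≈ 2.75

2.75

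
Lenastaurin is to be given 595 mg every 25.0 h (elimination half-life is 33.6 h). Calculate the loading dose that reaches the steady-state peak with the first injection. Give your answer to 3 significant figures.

1480 mg

k = ln 2 / 33.6 = 0.02063 h⁻¹
Accumulation ratio R = 1 / (1 − e^(−kτ)) = 1 / (1 − e^(−0.02063×25.0)) = 1 / (1 − 0.5971) = 2.482
Loading dose = maintenance dose × R = 595 × 2.482 ≈ 1480 mg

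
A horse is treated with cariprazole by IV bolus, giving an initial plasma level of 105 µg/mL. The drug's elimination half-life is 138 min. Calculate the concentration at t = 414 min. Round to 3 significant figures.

k = ln 2 / 138 = 0.005023 min⁻¹
C(t) = C₀ e^(−kt) = 105 × e^(−0.005023 × 414) = 105 × e^(−2.079) = 105 × 0.1250 ≈ 13.1 µg/mL

13.1 µg/mL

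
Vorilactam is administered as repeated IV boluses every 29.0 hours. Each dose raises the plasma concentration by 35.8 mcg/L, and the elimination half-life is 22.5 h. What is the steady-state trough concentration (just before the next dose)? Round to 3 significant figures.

k = ln 2 / 22.5 = 0.03081 h⁻¹
Fraction remaining after one interval: e^(−kτ) = e^(−0.03081 × 29.0) = 0.4093
R = 1 / (1 − 0.4093) = 1.693
Css,max = 35.8 × 1.693 = 60.60 mcg/L
Css,min = Css,max × e^(−kτ) = 60.60 × 0.4093 ≈ 24.8 mcg/L

24.8 mcg/L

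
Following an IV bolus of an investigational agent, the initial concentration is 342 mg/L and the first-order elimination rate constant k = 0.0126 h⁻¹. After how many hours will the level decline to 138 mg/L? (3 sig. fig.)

C(t) = C₀ e^(−kt)  ⇒  t = ln(C₀/C) / k
t = ln(342/138) / 0.01260 = 0.9076 / 0.01260 ≈ 72.0 hours

72.0 hours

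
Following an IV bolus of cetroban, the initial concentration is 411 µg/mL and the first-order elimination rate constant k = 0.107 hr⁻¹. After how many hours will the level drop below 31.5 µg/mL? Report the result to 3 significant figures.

C(t) = C₀ e^(−kt)  ⇒  t = ln(C₀/C) / k
t = ln(411/31.5) / 0.1070 = 2.569 / 0.1070 ≈ 24.0 hours

24.0 hours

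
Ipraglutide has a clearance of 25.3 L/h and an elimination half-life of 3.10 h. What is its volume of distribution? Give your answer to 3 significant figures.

113 L

k = ln 2 / t½ = ln 2 / 3.10 = 0.2236 h⁻¹
V = CL / k = 25.3 / 0.2236 ≈ 113 L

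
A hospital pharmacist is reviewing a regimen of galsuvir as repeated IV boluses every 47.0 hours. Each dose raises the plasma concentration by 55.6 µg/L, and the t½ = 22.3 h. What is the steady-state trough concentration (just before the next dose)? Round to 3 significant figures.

k = ln 2 / 22.3 = 0.03108 h⁻¹
Fraction remaining after one interval: e^(−kτ) = e^(−0.03108 × 47.0) = 0.2320
R = 1 / (1 − 0.2320) = 1.302
Css,max = 55.6 × 1.302 = 72.40 µg/L
Css,min = Css,max × e^(−kτ) = 72.40 × 0.2320 ≈ 16.8 µg/L

16.8 µg/L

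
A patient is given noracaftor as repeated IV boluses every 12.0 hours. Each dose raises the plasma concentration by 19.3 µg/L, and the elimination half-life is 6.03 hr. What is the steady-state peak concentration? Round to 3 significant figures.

25.8 µg/L

k = ln 2 / 6.03 = 0.1149 hr⁻¹
Fraction remaining after one interval: e^(−kτ) = e^(−0.1149 × 12.0) = 0.2517
R = 1 / (1 − 0.2517) = 1.336
Css,max = 19.3 × 1.336 ≈ 25.8 µg/L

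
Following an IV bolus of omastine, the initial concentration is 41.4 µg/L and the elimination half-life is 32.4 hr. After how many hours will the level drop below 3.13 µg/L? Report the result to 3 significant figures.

k = ln 2 / 32.4 = 0.02139 hr⁻¹
C(t) = C₀ e^(−kt)  ⇒  t = ln(C₀/C) / k
t = ln(41.4/3.13) / 0.02139 = 2.582 / 0.02139 ≈ 121 hours

121 hours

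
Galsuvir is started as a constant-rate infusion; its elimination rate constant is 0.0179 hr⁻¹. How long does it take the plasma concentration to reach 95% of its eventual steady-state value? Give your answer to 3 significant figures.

f = 1 − e^(−kt)  ⇒  t = −ln(1 − f) / k
t = −ln(1 − 0.95) / 0.01790 = 2.996 / 0.01790 ≈ 167 hours

167 hours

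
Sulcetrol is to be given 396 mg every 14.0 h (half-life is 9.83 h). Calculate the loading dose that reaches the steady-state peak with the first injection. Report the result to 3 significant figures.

631 mg

k = ln 2 / 9.83 = 0.07051 h⁻¹
Accumulation ratio R = 1 / (1 − e^(−kτ)) = 1 / (1 − e^(−0.07051×14.0)) = 1 / (1 − 0.3726) = 1.594
Loading dose = maintenance dose × R = 396 × 1.594 ≈ 631 mg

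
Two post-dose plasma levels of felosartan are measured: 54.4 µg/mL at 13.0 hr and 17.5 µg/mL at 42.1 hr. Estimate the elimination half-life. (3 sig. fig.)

17.8 hours

k = ln(C₁/C₂) / (t₂ − t₁) = ln(54.4/17.5) / (42.1 − 13.0)
  = 1.134 / 29.10 = 0.03897 hr⁻¹
t½ = ln 2 / k = ln 2 / 0.03897 ≈ 17.8 hours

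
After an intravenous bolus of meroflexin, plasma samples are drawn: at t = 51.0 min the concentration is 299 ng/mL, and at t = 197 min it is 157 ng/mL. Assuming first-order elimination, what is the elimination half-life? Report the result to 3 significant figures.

157 minutes

k = ln(C₁/C₂) / (t₂ − t₁) = ln(299/157) / (197 − 51.0)
  = 0.6442 / 146.0 = 0.004412 min⁻¹
t½ = ln 2 / k = ln 2 / 0.004412 ≈ 157 minutes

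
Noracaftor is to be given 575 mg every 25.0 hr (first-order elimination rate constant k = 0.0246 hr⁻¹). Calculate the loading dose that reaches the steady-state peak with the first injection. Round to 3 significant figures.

1250 mg

Accumulation ratio R = 1 / (1 − e^(−kτ)) = 1 / (1 − e^(−0.02460×25.0)) = 1 / (1 − 0.5406) = 2.177
Loading dose = maintenance dose × R = 575 × 2.177 ≈ 1250 mg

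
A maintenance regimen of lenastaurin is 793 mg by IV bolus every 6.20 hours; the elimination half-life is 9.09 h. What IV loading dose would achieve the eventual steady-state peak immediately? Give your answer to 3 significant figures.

k = ln 2 / 9.09 = 0.07625 h⁻¹
Accumulation ratio R = 1 / (1 − e^(−kτ)) = 1 / (1 − e^(−0.07625×6.20)) = 1 / (1 − 0.6233) = 2.654
Loading dose = maintenance dose × R = 793 × 2.654 ≈ 2100 mg

2100 mg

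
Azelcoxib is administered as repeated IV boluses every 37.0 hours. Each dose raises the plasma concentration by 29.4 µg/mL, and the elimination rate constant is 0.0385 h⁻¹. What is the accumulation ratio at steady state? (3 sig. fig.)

1.32

Fraction remaining after one interval: e^(−kτ) = e^(−0.03850 × 37.0) = 0.2406
R = 1 / (1 − 0.2406) = 1 / 0.7594 ≈ 1.32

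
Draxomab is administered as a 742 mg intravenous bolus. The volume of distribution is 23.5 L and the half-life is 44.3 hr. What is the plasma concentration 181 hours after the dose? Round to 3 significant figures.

C₀ = dose / V = 742 / 23.5 = 31.57 mg/L
k = ln 2 / 44.3 = 0.01565 hr⁻¹
C(t) = C₀ e^(−kt) = 31.57 × e^(−0.01565 × 181) = 31.57 × e^(−2.832) = 31.57 × 0.05889 ≈ 1.86 mg/L

1.86 mg/L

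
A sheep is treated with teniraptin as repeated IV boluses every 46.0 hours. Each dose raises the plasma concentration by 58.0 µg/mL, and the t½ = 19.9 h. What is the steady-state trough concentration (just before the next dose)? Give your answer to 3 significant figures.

14.6 µg/mL

k = ln 2 / 19.9 = 0.03483 h⁻¹
Fraction remaining after one interval: e^(−kτ) = e^(−0.03483 × 46.0) = 0.2014
R = 1 / (1 − 0.2014) = 1.252
Css,max = 58.0 × 1.252 = 72.63 µg/mL
Css,min = Css,max × e^(−kτ) = 72.63 × 0.2014 ≈ 14.6 µg/mL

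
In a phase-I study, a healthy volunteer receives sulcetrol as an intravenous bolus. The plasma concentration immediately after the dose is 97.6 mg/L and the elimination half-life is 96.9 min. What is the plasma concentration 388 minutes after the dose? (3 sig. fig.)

k = ln 2 / 96.9 = 0.007153 min⁻¹
C(t) = C₀ e^(−kt) = 97.6 × e^(−0.007153 × 388) = 97.6 × e^(−2.775) = 97.6 × 0.06232 ≈ 6.08 mg/L

6.08 mg/L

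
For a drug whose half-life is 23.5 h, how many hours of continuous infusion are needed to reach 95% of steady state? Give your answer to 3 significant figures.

102 hours

k = ln 2 / 23.5 = 0.02950 h⁻¹
f = 1 − e^(−kt)  ⇒  t = −ln(1 − f) / k
t = −ln(1 − 0.95) / 0.02950 = 2.996 / 0.02950 ≈ 102 hours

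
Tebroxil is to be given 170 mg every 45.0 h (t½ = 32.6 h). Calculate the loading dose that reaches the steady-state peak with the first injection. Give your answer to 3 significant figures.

k = ln 2 / 32.6 = 0.02126 h⁻¹
Accumulation ratio R = 1 / (1 − e^(−kτ)) = 1 / (1 − e^(−0.02126×45.0)) = 1 / (1 − 0.3841) = 1.624
Loading dose = maintenance dose × R = 170 × 1.624 ≈ 276 mg

276 mg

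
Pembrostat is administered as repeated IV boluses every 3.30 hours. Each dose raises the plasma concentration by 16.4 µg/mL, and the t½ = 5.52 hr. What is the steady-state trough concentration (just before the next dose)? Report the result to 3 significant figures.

k = ln 2 / 5.52 = 0.1256 hr⁻¹
Fraction remaining after one interval: e^(−kτ) = e^(−0.1256 × 3.30) = 0.6607
R = 1 / (1 − 0.6607) = 2.948
Css,max = 16.4 × 2.948 = 48.34 µg/mL
Css,min = Css,max × e^(−kτ) = 48.34 × 0.6607 ≈ 31.9 µg/mL

31.9 µg/mL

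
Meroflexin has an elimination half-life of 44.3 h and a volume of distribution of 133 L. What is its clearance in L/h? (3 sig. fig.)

2.08 L/h

k = ln 2 / t½ = ln 2 / 44.3 = 0.01565 h⁻¹
CL = k · V = 0.01565 × 133 ≈ 2.08 L/h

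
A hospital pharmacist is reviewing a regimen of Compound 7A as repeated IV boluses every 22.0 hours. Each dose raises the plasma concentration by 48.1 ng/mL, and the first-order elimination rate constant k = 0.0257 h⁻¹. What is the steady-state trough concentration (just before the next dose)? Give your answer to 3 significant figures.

63.3 ng/mL

Fraction remaining after one interval: e^(−kτ) = e^(−0.02570 × 22.0) = 0.5681
R = 1 / (1 − 0.5681) = 2.316
Css,max = 48.1 × 2.316 = 111.4 ng/mL
Css,min = Css,max × e^(−kτ) = 111.4 × 0.5681 ≈ 63.3 ng/mL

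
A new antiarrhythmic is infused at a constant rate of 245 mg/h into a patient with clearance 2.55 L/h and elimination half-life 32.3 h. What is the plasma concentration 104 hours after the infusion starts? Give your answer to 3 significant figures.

85.8 mg/L

Css = rate / CL = 245 / 2.55 = 96.08 mg/L
k = ln 2 / 32.3 = 0.02146 h⁻¹
C(t) = Css (1 − e^(−kt)) = 96.08 × (1 − e^(−2.232)) = 96.08 × 0.8927 ≈ 85.8 mg/L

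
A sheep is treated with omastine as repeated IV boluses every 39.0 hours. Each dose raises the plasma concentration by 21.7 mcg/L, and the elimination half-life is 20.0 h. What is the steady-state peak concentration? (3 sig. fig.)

29.3 mcg/L

k = ln 2 / 20.0 = 0.03466 h⁻¹
Fraction remaining after one interval: e^(−kτ) = e^(−0.03466 × 39.0) = 0.2588
R = 1 / (1 − 0.2588) = 1.349
Css,max = 21.7 × 1.349 ≈ 29.3 mcg/L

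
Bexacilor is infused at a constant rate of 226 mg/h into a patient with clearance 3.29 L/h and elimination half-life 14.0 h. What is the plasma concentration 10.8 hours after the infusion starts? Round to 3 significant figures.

Css = rate / CL = 226 / 3.29 = 68.69 µg/mL
k = ln 2 / 14.0 = 0.04951 h⁻¹
C(t) = Css (1 − e^(−kt)) = 68.69 × (1 − e^(−0.5347)) = 68.69 × 0.4142 ≈ 28.5 µg/mL

28.5 µg/mL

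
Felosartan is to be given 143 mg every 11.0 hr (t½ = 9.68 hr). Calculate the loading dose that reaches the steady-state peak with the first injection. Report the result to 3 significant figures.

k = ln 2 / 9.68 = 0.07161 hr⁻¹
Accumulation ratio R = 1 / (1 − e^(−kτ)) = 1 / (1 − e^(−0.07161×11.0)) = 1 / (1 − 0.4549) = 1.835
Loading dose = maintenance dose × R = 143 × 1.835 ≈ 262 mg

262 mg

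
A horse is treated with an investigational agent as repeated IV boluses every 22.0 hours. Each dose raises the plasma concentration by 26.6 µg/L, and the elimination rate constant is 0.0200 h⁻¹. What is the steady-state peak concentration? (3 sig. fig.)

74.7 µg/L

Fraction remaining after one interval: e^(−kτ) = e^(−0.02000 × 22.0) = 0.6440
R = 1 / (1 − 0.6440) = 2.809
Css,max = 26.6 × 2.809 ≈ 74.7 µg/L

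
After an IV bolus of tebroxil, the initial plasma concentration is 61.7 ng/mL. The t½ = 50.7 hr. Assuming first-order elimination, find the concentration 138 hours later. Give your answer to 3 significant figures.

k = ln 2 / 50.7 = 0.01367 hr⁻¹
C(t) = C₀ e^(−kt) = 61.7 × e^(−0.01367 × 138) = 61.7 × e^(−1.887) = 61.7 × 0.1516 ≈ 9.35 ng/mL

9.35 ng/mL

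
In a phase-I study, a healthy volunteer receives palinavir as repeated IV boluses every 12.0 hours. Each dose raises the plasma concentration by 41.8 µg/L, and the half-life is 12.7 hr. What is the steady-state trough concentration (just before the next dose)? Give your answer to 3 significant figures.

k = ln 2 / 12.7 = 0.05458 hr⁻¹
Fraction remaining after one interval: e^(−kτ) = e^(−0.05458 × 12.0) = 0.5195
R = 1 / (1 − 0.5195) = 2.081
Css,max = 41.8 × 2.081 = 86.99 µg/L
Css,min = Css,max × e^(−kτ) = 86.99 × 0.5195 ≈ 45.2 µg/L

45.2 µg/L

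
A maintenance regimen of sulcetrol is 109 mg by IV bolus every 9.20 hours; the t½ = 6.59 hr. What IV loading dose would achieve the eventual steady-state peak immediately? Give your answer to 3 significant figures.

k = ln 2 / 6.59 = 0.1052 hr⁻¹
Accumulation ratio R = 1 / (1 − e^(−kτ)) = 1 / (1 − e^(−0.1052×9.20)) = 1 / (1 − 0.3800) = 1.613
Loading dose = maintenance dose × R = 109 × 1.613 ≈ 176 mg

176 mg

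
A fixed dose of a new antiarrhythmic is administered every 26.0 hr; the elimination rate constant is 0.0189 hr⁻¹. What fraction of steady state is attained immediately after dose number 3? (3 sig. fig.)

f_n = 1 − e^(−nkτ) = 1 − e^(−3 × 0.01890 × 26.0) = 1 − e^(−1.474) = 1 − 0.2290 ≈ 0.771

0.771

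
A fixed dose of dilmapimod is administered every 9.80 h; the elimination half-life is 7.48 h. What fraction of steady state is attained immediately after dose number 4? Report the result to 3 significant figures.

0.974

k = ln 2 / 7.48 = 0.09267 h⁻¹
f_n = 1 − e^(−nkτ) = 1 − e^(−4 × 0.09267 × 9.80) = 1 − e^(−3.633) = 1 − 0.02645 ≈ 0.974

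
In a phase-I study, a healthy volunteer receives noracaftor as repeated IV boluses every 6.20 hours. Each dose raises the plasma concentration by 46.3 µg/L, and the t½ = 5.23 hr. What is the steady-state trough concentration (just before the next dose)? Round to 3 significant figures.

36.3 µg/L

k = ln 2 / 5.23 = 0.1325 hr⁻¹
Fraction remaining after one interval: e^(−kτ) = e^(−0.1325 × 6.20) = 0.4397
R = 1 / (1 − 0.4397) = 1.785
Css,max = 46.3 × 1.785 = 82.63 µg/L
Css,min = Css,max × e^(−kτ) = 82.63 × 0.4397 ≈ 36.3 µg/L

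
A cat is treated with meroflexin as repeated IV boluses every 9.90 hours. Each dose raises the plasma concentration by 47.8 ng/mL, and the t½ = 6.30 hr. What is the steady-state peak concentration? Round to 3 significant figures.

k = ln 2 / 6.30 = 0.1100 hr⁻¹
Fraction remaining after one interval: e^(−kτ) = e^(−0.1100 × 9.90) = 0.3365
R = 1 / (1 − 0.3365) = 1.507
Css,max = 47.8 × 1.507 ≈ 72.0 ng/mL

72.0 ng/mL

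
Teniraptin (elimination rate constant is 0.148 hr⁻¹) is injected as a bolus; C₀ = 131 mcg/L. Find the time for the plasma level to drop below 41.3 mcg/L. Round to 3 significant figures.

C(t) = C₀ e^(−kt)  ⇒  t = ln(C₀/C) / k
t = ln(131/41.3) / 0.1480 = 1.154 / 0.1480 ≈ 7.80 hours

7.80 hours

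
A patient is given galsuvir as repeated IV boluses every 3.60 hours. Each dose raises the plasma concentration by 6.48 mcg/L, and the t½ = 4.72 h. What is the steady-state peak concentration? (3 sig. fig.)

k = ln 2 / 4.72 = 0.1469 h⁻¹
Fraction remaining after one interval: e^(−kτ) = e^(−0.1469 × 3.60) = 0.5894
R = 1 / (1 − 0.5894) = 2.435
Css,max = 6.48 × 2.435 ≈ 15.8 mcg/L

15.8 mcg/L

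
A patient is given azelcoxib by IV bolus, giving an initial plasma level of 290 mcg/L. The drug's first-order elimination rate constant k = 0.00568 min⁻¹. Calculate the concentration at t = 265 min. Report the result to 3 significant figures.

C(t) = C₀ e^(−kt) = 290 × e^(−0.005680 × 265) = 290 × e^(−1.505) = 290 × 0.2220 ≈ 64.4 mcg/L

64.4 mcg/L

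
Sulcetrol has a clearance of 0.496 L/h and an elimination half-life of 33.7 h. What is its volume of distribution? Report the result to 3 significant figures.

24.1 L

k = ln 2 / t½ = ln 2 / 33.7 = 0.02057 h⁻¹
V = CL / k = 0.496 / 0.02057 ≈ 24.1 L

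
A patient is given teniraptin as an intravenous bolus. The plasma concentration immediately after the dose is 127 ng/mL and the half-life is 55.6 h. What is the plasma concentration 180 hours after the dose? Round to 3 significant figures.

k = ln 2 / 55.6 = 0.01247 h⁻¹
C(t) = C₀ e^(−kt) = 127 × e^(−0.01247 × 180) = 127 × e^(−2.244) = 127 × 0.1060 ≈ 13.5 ng/mL

13.5 ng/mL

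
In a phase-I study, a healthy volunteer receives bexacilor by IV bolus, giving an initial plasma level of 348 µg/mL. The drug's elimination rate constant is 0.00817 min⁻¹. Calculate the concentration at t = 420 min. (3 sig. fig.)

C(t) = C₀ e^(−kt) = 348 × e^(−0.008170 × 420) = 348 × e^(−3.431) = 348 × 0.03234 ≈ 11.3 µg/mL

11.3 µg/mL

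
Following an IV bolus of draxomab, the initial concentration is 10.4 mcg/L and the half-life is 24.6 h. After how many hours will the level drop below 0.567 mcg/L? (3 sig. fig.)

k = ln 2 / 24.6 = 0.02818 h⁻¹
C(t) = C₀ e^(−kt)  ⇒  t = ln(C₀/C) / k
t = ln(10.4/0.567) / 0.02818 = 2.909 / 0.02818 ≈ 103 hours

103 hours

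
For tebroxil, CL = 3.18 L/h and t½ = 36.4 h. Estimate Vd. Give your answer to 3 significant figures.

k = ln 2 / t½ = ln 2 / 36.4 = 0.01904 h⁻¹
V = CL / k = 3.18 / 0.01904 ≈ 167 L

167 L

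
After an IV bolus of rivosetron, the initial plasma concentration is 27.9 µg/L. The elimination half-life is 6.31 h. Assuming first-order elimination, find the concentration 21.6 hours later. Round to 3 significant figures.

2.60 µg/L

k = ln 2 / 6.31 = 0.1098 h⁻¹
C(t) = C₀ e^(−kt) = 27.9 × e^(−0.1098 × 21.6) = 27.9 × e^(−2.373) = 27.9 × 0.09323 ≈ 2.60 µg/L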